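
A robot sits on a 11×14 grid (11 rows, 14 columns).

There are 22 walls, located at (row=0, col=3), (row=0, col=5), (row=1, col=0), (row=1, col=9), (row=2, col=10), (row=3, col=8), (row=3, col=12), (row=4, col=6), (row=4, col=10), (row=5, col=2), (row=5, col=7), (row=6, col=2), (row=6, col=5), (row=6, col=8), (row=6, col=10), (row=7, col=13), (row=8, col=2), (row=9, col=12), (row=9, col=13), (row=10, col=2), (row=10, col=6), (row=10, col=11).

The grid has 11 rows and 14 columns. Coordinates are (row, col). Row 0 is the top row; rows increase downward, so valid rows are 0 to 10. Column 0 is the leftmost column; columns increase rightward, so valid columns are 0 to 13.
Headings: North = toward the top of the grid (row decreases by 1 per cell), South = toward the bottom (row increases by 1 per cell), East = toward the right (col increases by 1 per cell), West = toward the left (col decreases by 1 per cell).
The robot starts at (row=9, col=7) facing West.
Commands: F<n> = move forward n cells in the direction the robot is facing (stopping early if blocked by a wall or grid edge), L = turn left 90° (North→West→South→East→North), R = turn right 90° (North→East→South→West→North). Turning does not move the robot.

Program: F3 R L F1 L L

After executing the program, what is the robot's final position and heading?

Answer: Final position: (row=9, col=3), facing East

Derivation:
Start: (row=9, col=7), facing West
  F3: move forward 3, now at (row=9, col=4)
  R: turn right, now facing North
  L: turn left, now facing West
  F1: move forward 1, now at (row=9, col=3)
  L: turn left, now facing South
  L: turn left, now facing East
Final: (row=9, col=3), facing East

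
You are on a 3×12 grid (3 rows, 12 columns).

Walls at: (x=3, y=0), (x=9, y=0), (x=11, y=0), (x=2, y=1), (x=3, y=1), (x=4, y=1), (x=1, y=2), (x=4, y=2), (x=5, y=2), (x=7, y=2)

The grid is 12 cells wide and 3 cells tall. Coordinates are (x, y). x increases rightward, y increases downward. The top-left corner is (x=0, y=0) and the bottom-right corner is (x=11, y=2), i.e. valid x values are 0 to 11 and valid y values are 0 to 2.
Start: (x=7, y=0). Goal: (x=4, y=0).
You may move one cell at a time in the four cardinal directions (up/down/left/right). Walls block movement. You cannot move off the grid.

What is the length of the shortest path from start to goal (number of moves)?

Answer: Shortest path length: 3

Derivation:
BFS from (x=7, y=0) until reaching (x=4, y=0):
  Distance 0: (x=7, y=0)
  Distance 1: (x=6, y=0), (x=8, y=0), (x=7, y=1)
  Distance 2: (x=5, y=0), (x=6, y=1), (x=8, y=1)
  Distance 3: (x=4, y=0), (x=5, y=1), (x=9, y=1), (x=6, y=2), (x=8, y=2)  <- goal reached here
One shortest path (3 moves): (x=7, y=0) -> (x=6, y=0) -> (x=5, y=0) -> (x=4, y=0)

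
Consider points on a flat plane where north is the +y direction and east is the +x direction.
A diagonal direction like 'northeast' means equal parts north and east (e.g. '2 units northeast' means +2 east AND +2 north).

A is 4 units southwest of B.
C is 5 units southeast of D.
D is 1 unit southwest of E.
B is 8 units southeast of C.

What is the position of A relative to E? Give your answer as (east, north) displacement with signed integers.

Place E at the origin (east=0, north=0).
  D is 1 unit southwest of E: delta (east=-1, north=-1); D at (east=-1, north=-1).
  C is 5 units southeast of D: delta (east=+5, north=-5); C at (east=4, north=-6).
  B is 8 units southeast of C: delta (east=+8, north=-8); B at (east=12, north=-14).
  A is 4 units southwest of B: delta (east=-4, north=-4); A at (east=8, north=-18).
Therefore A relative to E: (east=8, north=-18).

Answer: A is at (east=8, north=-18) relative to E.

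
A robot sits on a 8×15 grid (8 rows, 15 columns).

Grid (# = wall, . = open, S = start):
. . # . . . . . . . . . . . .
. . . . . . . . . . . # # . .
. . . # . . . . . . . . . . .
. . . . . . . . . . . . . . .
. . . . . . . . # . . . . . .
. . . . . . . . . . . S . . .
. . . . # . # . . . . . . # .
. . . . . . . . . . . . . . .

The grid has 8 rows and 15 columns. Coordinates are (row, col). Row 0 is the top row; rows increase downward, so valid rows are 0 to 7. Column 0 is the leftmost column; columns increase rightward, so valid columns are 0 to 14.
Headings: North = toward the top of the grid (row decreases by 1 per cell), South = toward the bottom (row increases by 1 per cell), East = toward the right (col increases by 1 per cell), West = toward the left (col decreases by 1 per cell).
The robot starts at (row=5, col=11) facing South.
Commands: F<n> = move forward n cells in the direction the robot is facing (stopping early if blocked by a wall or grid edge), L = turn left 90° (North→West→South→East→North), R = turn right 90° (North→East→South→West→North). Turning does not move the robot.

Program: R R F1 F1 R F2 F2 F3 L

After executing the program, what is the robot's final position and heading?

Answer: Final position: (row=3, col=14), facing North

Derivation:
Start: (row=5, col=11), facing South
  R: turn right, now facing West
  R: turn right, now facing North
  F1: move forward 1, now at (row=4, col=11)
  F1: move forward 1, now at (row=3, col=11)
  R: turn right, now facing East
  F2: move forward 2, now at (row=3, col=13)
  F2: move forward 1/2 (blocked), now at (row=3, col=14)
  F3: move forward 0/3 (blocked), now at (row=3, col=14)
  L: turn left, now facing North
Final: (row=3, col=14), facing North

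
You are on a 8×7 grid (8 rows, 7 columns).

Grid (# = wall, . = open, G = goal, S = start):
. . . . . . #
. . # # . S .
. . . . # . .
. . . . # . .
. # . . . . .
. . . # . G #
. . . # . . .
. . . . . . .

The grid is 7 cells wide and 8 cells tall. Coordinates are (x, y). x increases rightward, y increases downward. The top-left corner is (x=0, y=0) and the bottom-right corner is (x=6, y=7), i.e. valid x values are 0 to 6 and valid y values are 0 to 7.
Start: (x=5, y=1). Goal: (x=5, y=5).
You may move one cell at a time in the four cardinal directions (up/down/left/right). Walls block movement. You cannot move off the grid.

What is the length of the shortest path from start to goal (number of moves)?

Answer: Shortest path length: 4

Derivation:
BFS from (x=5, y=1) until reaching (x=5, y=5):
  Distance 0: (x=5, y=1)
  Distance 1: (x=5, y=0), (x=4, y=1), (x=6, y=1), (x=5, y=2)
  Distance 2: (x=4, y=0), (x=6, y=2), (x=5, y=3)
  Distance 3: (x=3, y=0), (x=6, y=3), (x=5, y=4)
  Distance 4: (x=2, y=0), (x=4, y=4), (x=6, y=4), (x=5, y=5)  <- goal reached here
One shortest path (4 moves): (x=5, y=1) -> (x=5, y=2) -> (x=5, y=3) -> (x=5, y=4) -> (x=5, y=5)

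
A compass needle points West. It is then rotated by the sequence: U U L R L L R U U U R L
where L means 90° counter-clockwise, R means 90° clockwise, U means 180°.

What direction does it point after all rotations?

Answer: Final heading: North

Derivation:
Start: West
  U (U-turn (180°)) -> East
  U (U-turn (180°)) -> West
  L (left (90° counter-clockwise)) -> South
  R (right (90° clockwise)) -> West
  L (left (90° counter-clockwise)) -> South
  L (left (90° counter-clockwise)) -> East
  R (right (90° clockwise)) -> South
  U (U-turn (180°)) -> North
  U (U-turn (180°)) -> South
  U (U-turn (180°)) -> North
  R (right (90° clockwise)) -> East
  L (left (90° counter-clockwise)) -> North
Final: North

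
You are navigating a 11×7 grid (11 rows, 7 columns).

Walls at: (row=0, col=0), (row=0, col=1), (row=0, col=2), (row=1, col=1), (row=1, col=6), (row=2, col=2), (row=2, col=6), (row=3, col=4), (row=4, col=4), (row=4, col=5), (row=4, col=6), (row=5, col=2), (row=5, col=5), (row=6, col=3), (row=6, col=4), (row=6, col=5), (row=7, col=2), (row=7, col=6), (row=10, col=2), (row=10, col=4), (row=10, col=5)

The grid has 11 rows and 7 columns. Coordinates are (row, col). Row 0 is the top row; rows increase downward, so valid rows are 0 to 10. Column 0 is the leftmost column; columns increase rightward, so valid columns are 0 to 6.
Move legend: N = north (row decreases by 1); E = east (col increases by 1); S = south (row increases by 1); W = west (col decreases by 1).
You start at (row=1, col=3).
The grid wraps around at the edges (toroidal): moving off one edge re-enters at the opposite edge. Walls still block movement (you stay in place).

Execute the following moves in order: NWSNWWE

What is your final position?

Start: (row=1, col=3)
  N (north): (row=1, col=3) -> (row=0, col=3)
  W (west): blocked, stay at (row=0, col=3)
  S (south): (row=0, col=3) -> (row=1, col=3)
  N (north): (row=1, col=3) -> (row=0, col=3)
  W (west): blocked, stay at (row=0, col=3)
  W (west): blocked, stay at (row=0, col=3)
  E (east): (row=0, col=3) -> (row=0, col=4)
Final: (row=0, col=4)

Answer: Final position: (row=0, col=4)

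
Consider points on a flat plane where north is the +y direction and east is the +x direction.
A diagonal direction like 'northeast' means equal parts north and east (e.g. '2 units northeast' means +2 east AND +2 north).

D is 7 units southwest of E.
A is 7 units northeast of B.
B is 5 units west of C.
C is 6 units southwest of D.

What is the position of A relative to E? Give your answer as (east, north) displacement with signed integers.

Answer: A is at (east=-11, north=-6) relative to E.

Derivation:
Place E at the origin (east=0, north=0).
  D is 7 units southwest of E: delta (east=-7, north=-7); D at (east=-7, north=-7).
  C is 6 units southwest of D: delta (east=-6, north=-6); C at (east=-13, north=-13).
  B is 5 units west of C: delta (east=-5, north=+0); B at (east=-18, north=-13).
  A is 7 units northeast of B: delta (east=+7, north=+7); A at (east=-11, north=-6).
Therefore A relative to E: (east=-11, north=-6).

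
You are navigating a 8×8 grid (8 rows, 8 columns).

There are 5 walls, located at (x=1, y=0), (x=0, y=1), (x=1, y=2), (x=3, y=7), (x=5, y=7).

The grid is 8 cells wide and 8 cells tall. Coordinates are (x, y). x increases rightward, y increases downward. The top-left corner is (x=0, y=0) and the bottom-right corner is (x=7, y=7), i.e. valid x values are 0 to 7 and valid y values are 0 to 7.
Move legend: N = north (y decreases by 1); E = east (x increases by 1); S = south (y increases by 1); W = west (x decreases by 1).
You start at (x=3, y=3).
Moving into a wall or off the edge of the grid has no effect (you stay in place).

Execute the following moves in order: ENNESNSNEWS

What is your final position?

Start: (x=3, y=3)
  E (east): (x=3, y=3) -> (x=4, y=3)
  N (north): (x=4, y=3) -> (x=4, y=2)
  N (north): (x=4, y=2) -> (x=4, y=1)
  E (east): (x=4, y=1) -> (x=5, y=1)
  S (south): (x=5, y=1) -> (x=5, y=2)
  N (north): (x=5, y=2) -> (x=5, y=1)
  S (south): (x=5, y=1) -> (x=5, y=2)
  N (north): (x=5, y=2) -> (x=5, y=1)
  E (east): (x=5, y=1) -> (x=6, y=1)
  W (west): (x=6, y=1) -> (x=5, y=1)
  S (south): (x=5, y=1) -> (x=5, y=2)
Final: (x=5, y=2)

Answer: Final position: (x=5, y=2)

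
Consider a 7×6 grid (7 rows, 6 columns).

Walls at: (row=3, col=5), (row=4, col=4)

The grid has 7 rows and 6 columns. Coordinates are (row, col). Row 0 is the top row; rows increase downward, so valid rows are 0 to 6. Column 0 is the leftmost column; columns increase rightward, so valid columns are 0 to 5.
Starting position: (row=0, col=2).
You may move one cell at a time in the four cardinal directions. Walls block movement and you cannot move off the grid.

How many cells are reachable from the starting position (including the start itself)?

Answer: Reachable cells: 40

Derivation:
BFS flood-fill from (row=0, col=2):
  Distance 0: (row=0, col=2)
  Distance 1: (row=0, col=1), (row=0, col=3), (row=1, col=2)
  Distance 2: (row=0, col=0), (row=0, col=4), (row=1, col=1), (row=1, col=3), (row=2, col=2)
  Distance 3: (row=0, col=5), (row=1, col=0), (row=1, col=4), (row=2, col=1), (row=2, col=3), (row=3, col=2)
  Distance 4: (row=1, col=5), (row=2, col=0), (row=2, col=4), (row=3, col=1), (row=3, col=3), (row=4, col=2)
  Distance 5: (row=2, col=5), (row=3, col=0), (row=3, col=4), (row=4, col=1), (row=4, col=3), (row=5, col=2)
  Distance 6: (row=4, col=0), (row=5, col=1), (row=5, col=3), (row=6, col=2)
  Distance 7: (row=5, col=0), (row=5, col=4), (row=6, col=1), (row=6, col=3)
  Distance 8: (row=5, col=5), (row=6, col=0), (row=6, col=4)
  Distance 9: (row=4, col=5), (row=6, col=5)
Total reachable: 40 (grid has 40 open cells total)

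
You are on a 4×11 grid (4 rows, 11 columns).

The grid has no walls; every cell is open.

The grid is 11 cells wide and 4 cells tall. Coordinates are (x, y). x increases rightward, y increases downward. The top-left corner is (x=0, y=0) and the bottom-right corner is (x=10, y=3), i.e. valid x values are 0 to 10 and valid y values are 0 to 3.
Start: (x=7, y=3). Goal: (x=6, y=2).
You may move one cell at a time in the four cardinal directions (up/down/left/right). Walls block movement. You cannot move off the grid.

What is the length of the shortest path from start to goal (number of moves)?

Answer: Shortest path length: 2

Derivation:
BFS from (x=7, y=3) until reaching (x=6, y=2):
  Distance 0: (x=7, y=3)
  Distance 1: (x=7, y=2), (x=6, y=3), (x=8, y=3)
  Distance 2: (x=7, y=1), (x=6, y=2), (x=8, y=2), (x=5, y=3), (x=9, y=3)  <- goal reached here
One shortest path (2 moves): (x=7, y=3) -> (x=6, y=3) -> (x=6, y=2)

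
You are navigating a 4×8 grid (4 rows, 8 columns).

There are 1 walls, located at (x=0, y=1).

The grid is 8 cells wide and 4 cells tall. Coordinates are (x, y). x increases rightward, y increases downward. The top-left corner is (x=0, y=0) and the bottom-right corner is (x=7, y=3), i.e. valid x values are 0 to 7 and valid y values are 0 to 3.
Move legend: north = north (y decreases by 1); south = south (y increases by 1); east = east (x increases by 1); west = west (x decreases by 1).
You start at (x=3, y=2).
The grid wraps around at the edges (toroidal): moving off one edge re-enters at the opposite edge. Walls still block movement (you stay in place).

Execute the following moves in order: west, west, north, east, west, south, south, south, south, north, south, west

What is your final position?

Start: (x=3, y=2)
  west (west): (x=3, y=2) -> (x=2, y=2)
  west (west): (x=2, y=2) -> (x=1, y=2)
  north (north): (x=1, y=2) -> (x=1, y=1)
  east (east): (x=1, y=1) -> (x=2, y=1)
  west (west): (x=2, y=1) -> (x=1, y=1)
  south (south): (x=1, y=1) -> (x=1, y=2)
  south (south): (x=1, y=2) -> (x=1, y=3)
  south (south): (x=1, y=3) -> (x=1, y=0)
  south (south): (x=1, y=0) -> (x=1, y=1)
  north (north): (x=1, y=1) -> (x=1, y=0)
  south (south): (x=1, y=0) -> (x=1, y=1)
  west (west): blocked, stay at (x=1, y=1)
Final: (x=1, y=1)

Answer: Final position: (x=1, y=1)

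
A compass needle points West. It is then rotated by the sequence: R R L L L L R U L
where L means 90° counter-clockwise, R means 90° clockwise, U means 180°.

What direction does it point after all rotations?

Start: West
  R (right (90° clockwise)) -> North
  R (right (90° clockwise)) -> East
  L (left (90° counter-clockwise)) -> North
  L (left (90° counter-clockwise)) -> West
  L (left (90° counter-clockwise)) -> South
  L (left (90° counter-clockwise)) -> East
  R (right (90° clockwise)) -> South
  U (U-turn (180°)) -> North
  L (left (90° counter-clockwise)) -> West
Final: West

Answer: Final heading: West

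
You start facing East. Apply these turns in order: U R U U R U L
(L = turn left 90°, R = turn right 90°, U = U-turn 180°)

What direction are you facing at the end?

Start: East
  U (U-turn (180°)) -> West
  R (right (90° clockwise)) -> North
  U (U-turn (180°)) -> South
  U (U-turn (180°)) -> North
  R (right (90° clockwise)) -> East
  U (U-turn (180°)) -> West
  L (left (90° counter-clockwise)) -> South
Final: South

Answer: Final heading: South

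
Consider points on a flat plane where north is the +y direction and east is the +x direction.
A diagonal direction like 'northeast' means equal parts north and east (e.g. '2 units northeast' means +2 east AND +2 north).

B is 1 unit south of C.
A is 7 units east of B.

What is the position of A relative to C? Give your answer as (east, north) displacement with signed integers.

Place C at the origin (east=0, north=0).
  B is 1 unit south of C: delta (east=+0, north=-1); B at (east=0, north=-1).
  A is 7 units east of B: delta (east=+7, north=+0); A at (east=7, north=-1).
Therefore A relative to C: (east=7, north=-1).

Answer: A is at (east=7, north=-1) relative to C.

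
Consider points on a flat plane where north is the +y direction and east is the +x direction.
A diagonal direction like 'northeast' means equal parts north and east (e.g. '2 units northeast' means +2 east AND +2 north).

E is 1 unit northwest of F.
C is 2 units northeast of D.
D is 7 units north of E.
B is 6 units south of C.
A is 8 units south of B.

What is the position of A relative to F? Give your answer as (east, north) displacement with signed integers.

Answer: A is at (east=1, north=-4) relative to F.

Derivation:
Place F at the origin (east=0, north=0).
  E is 1 unit northwest of F: delta (east=-1, north=+1); E at (east=-1, north=1).
  D is 7 units north of E: delta (east=+0, north=+7); D at (east=-1, north=8).
  C is 2 units northeast of D: delta (east=+2, north=+2); C at (east=1, north=10).
  B is 6 units south of C: delta (east=+0, north=-6); B at (east=1, north=4).
  A is 8 units south of B: delta (east=+0, north=-8); A at (east=1, north=-4).
Therefore A relative to F: (east=1, north=-4).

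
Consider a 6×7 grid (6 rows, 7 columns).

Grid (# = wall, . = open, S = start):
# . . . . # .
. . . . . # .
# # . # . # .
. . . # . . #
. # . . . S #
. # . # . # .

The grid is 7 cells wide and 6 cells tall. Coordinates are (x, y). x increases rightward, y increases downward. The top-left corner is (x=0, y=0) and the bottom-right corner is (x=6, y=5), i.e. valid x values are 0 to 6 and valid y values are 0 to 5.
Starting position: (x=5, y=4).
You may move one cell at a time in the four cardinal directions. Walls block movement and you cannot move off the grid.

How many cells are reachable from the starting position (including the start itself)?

Answer: Reachable cells: 24

Derivation:
BFS flood-fill from (x=5, y=4):
  Distance 0: (x=5, y=4)
  Distance 1: (x=5, y=3), (x=4, y=4)
  Distance 2: (x=4, y=3), (x=3, y=4), (x=4, y=5)
  Distance 3: (x=4, y=2), (x=2, y=4)
  Distance 4: (x=4, y=1), (x=2, y=3), (x=2, y=5)
  Distance 5: (x=4, y=0), (x=3, y=1), (x=2, y=2), (x=1, y=3)
  Distance 6: (x=3, y=0), (x=2, y=1), (x=0, y=3)
  Distance 7: (x=2, y=0), (x=1, y=1), (x=0, y=4)
  Distance 8: (x=1, y=0), (x=0, y=1), (x=0, y=5)
Total reachable: 24 (grid has 28 open cells total)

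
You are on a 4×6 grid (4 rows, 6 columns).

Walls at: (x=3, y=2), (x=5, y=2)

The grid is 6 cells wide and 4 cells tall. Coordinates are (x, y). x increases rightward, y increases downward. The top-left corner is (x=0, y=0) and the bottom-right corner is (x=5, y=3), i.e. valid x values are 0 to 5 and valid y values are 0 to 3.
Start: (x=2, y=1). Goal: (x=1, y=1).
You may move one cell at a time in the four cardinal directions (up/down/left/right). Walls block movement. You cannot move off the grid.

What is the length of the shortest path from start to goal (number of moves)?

BFS from (x=2, y=1) until reaching (x=1, y=1):
  Distance 0: (x=2, y=1)
  Distance 1: (x=2, y=0), (x=1, y=1), (x=3, y=1), (x=2, y=2)  <- goal reached here
One shortest path (1 moves): (x=2, y=1) -> (x=1, y=1)

Answer: Shortest path length: 1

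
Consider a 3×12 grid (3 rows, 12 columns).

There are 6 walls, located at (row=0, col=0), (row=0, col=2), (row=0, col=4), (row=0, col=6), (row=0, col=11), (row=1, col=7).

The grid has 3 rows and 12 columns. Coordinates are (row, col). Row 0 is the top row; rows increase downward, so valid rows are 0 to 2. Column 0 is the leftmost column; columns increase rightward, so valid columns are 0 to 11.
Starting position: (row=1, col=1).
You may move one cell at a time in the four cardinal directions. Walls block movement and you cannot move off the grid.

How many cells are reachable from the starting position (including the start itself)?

Answer: Reachable cells: 30

Derivation:
BFS flood-fill from (row=1, col=1):
  Distance 0: (row=1, col=1)
  Distance 1: (row=0, col=1), (row=1, col=0), (row=1, col=2), (row=2, col=1)
  Distance 2: (row=1, col=3), (row=2, col=0), (row=2, col=2)
  Distance 3: (row=0, col=3), (row=1, col=4), (row=2, col=3)
  Distance 4: (row=1, col=5), (row=2, col=4)
  Distance 5: (row=0, col=5), (row=1, col=6), (row=2, col=5)
  Distance 6: (row=2, col=6)
  Distance 7: (row=2, col=7)
  Distance 8: (row=2, col=8)
  Distance 9: (row=1, col=8), (row=2, col=9)
  Distance 10: (row=0, col=8), (row=1, col=9), (row=2, col=10)
  Distance 11: (row=0, col=7), (row=0, col=9), (row=1, col=10), (row=2, col=11)
  Distance 12: (row=0, col=10), (row=1, col=11)
Total reachable: 30 (grid has 30 open cells total)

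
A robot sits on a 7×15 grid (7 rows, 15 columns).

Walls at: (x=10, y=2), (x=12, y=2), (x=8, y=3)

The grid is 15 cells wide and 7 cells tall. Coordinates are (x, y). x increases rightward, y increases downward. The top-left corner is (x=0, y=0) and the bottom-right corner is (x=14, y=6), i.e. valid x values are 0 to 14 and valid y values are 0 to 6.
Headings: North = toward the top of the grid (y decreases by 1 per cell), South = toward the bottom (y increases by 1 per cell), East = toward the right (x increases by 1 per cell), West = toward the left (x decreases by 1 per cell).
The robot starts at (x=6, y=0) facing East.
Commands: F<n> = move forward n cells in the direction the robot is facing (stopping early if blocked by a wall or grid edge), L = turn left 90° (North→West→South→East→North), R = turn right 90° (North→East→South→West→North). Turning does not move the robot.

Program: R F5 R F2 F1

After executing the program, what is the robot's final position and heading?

Answer: Final position: (x=3, y=5), facing West

Derivation:
Start: (x=6, y=0), facing East
  R: turn right, now facing South
  F5: move forward 5, now at (x=6, y=5)
  R: turn right, now facing West
  F2: move forward 2, now at (x=4, y=5)
  F1: move forward 1, now at (x=3, y=5)
Final: (x=3, y=5), facing West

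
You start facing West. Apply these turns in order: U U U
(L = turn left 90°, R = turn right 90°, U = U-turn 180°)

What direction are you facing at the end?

Answer: Final heading: East

Derivation:
Start: West
  U (U-turn (180°)) -> East
  U (U-turn (180°)) -> West
  U (U-turn (180°)) -> East
Final: East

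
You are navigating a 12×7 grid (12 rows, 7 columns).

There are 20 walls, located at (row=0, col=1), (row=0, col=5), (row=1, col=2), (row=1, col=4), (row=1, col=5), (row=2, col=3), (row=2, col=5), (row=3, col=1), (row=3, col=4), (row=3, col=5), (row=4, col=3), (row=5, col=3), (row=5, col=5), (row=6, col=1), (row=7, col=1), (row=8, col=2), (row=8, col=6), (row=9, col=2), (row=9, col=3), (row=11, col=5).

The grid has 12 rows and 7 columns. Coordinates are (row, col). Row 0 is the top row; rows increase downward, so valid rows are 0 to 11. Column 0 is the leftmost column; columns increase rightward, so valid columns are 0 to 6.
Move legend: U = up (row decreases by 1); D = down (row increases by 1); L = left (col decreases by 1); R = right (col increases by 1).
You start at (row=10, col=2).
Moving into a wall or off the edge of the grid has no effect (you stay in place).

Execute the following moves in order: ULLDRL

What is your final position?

Start: (row=10, col=2)
  U (up): blocked, stay at (row=10, col=2)
  L (left): (row=10, col=2) -> (row=10, col=1)
  L (left): (row=10, col=1) -> (row=10, col=0)
  D (down): (row=10, col=0) -> (row=11, col=0)
  R (right): (row=11, col=0) -> (row=11, col=1)
  L (left): (row=11, col=1) -> (row=11, col=0)
Final: (row=11, col=0)

Answer: Final position: (row=11, col=0)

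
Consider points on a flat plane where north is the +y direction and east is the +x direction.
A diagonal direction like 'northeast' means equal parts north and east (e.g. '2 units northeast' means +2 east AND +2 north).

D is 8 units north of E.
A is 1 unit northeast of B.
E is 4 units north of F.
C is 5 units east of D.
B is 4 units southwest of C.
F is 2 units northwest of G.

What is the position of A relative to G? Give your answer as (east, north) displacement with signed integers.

Answer: A is at (east=0, north=11) relative to G.

Derivation:
Place G at the origin (east=0, north=0).
  F is 2 units northwest of G: delta (east=-2, north=+2); F at (east=-2, north=2).
  E is 4 units north of F: delta (east=+0, north=+4); E at (east=-2, north=6).
  D is 8 units north of E: delta (east=+0, north=+8); D at (east=-2, north=14).
  C is 5 units east of D: delta (east=+5, north=+0); C at (east=3, north=14).
  B is 4 units southwest of C: delta (east=-4, north=-4); B at (east=-1, north=10).
  A is 1 unit northeast of B: delta (east=+1, north=+1); A at (east=0, north=11).
Therefore A relative to G: (east=0, north=11).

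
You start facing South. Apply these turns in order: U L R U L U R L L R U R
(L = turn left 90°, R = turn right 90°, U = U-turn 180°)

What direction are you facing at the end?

Answer: Final heading: South

Derivation:
Start: South
  U (U-turn (180°)) -> North
  L (left (90° counter-clockwise)) -> West
  R (right (90° clockwise)) -> North
  U (U-turn (180°)) -> South
  L (left (90° counter-clockwise)) -> East
  U (U-turn (180°)) -> West
  R (right (90° clockwise)) -> North
  L (left (90° counter-clockwise)) -> West
  L (left (90° counter-clockwise)) -> South
  R (right (90° clockwise)) -> West
  U (U-turn (180°)) -> East
  R (right (90° clockwise)) -> South
Final: South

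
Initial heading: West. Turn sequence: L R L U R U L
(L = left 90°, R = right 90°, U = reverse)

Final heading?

Answer: Final heading: South

Derivation:
Start: West
  L (left (90° counter-clockwise)) -> South
  R (right (90° clockwise)) -> West
  L (left (90° counter-clockwise)) -> South
  U (U-turn (180°)) -> North
  R (right (90° clockwise)) -> East
  U (U-turn (180°)) -> West
  L (left (90° counter-clockwise)) -> South
Final: South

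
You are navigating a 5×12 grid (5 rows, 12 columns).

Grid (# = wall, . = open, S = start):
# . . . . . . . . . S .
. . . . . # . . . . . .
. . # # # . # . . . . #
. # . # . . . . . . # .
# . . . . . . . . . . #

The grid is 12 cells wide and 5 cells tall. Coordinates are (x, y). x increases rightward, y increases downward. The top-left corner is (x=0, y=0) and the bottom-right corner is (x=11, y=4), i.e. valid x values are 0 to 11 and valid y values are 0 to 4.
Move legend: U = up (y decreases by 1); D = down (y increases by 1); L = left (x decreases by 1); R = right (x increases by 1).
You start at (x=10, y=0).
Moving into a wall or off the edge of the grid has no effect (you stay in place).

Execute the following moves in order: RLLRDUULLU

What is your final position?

Start: (x=10, y=0)
  R (right): (x=10, y=0) -> (x=11, y=0)
  L (left): (x=11, y=0) -> (x=10, y=0)
  L (left): (x=10, y=0) -> (x=9, y=0)
  R (right): (x=9, y=0) -> (x=10, y=0)
  D (down): (x=10, y=0) -> (x=10, y=1)
  U (up): (x=10, y=1) -> (x=10, y=0)
  U (up): blocked, stay at (x=10, y=0)
  L (left): (x=10, y=0) -> (x=9, y=0)
  L (left): (x=9, y=0) -> (x=8, y=0)
  U (up): blocked, stay at (x=8, y=0)
Final: (x=8, y=0)

Answer: Final position: (x=8, y=0)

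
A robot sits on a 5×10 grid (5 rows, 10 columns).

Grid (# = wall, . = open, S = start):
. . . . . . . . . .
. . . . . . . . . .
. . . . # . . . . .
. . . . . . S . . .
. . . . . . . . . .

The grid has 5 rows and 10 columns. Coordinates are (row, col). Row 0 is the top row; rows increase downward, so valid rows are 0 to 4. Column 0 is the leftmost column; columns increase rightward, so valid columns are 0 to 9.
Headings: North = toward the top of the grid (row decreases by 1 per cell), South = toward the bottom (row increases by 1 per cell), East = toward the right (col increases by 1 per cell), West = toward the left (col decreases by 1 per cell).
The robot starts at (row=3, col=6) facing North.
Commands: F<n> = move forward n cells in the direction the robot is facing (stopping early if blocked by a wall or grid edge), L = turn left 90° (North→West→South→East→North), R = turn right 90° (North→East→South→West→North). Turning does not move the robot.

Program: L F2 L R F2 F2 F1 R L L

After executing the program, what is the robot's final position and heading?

Answer: Final position: (row=3, col=0), facing South

Derivation:
Start: (row=3, col=6), facing North
  L: turn left, now facing West
  F2: move forward 2, now at (row=3, col=4)
  L: turn left, now facing South
  R: turn right, now facing West
  F2: move forward 2, now at (row=3, col=2)
  F2: move forward 2, now at (row=3, col=0)
  F1: move forward 0/1 (blocked), now at (row=3, col=0)
  R: turn right, now facing North
  L: turn left, now facing West
  L: turn left, now facing South
Final: (row=3, col=0), facing South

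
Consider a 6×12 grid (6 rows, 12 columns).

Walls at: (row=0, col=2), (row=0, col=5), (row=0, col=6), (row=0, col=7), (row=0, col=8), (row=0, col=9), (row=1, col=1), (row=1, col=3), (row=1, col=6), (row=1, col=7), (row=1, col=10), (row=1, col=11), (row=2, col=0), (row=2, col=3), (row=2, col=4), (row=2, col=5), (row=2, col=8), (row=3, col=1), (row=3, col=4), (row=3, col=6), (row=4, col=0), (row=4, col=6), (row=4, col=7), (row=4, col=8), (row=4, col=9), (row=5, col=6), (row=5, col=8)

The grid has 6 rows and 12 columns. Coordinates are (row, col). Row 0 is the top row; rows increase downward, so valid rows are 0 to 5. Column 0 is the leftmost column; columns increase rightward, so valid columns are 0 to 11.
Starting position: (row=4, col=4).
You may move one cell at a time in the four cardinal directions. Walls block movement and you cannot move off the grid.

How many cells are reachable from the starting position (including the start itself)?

Answer: Reachable cells: 17

Derivation:
BFS flood-fill from (row=4, col=4):
  Distance 0: (row=4, col=4)
  Distance 1: (row=4, col=3), (row=4, col=5), (row=5, col=4)
  Distance 2: (row=3, col=3), (row=3, col=5), (row=4, col=2), (row=5, col=3), (row=5, col=5)
  Distance 3: (row=3, col=2), (row=4, col=1), (row=5, col=2)
  Distance 4: (row=2, col=2), (row=5, col=1)
  Distance 5: (row=1, col=2), (row=2, col=1), (row=5, col=0)
Total reachable: 17 (grid has 45 open cells total)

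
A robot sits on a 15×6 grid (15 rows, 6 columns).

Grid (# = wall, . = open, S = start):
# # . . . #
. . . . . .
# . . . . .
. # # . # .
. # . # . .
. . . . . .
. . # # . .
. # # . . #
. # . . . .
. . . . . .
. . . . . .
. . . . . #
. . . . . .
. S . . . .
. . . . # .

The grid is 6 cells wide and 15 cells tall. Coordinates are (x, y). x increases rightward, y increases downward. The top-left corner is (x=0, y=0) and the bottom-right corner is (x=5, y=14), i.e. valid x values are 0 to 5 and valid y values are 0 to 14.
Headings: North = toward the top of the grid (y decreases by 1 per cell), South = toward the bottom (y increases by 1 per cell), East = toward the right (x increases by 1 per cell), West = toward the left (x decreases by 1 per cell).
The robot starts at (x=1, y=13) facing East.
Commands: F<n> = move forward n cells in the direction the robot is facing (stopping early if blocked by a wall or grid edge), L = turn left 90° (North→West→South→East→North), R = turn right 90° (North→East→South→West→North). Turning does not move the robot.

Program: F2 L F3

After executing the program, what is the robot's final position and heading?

Answer: Final position: (x=3, y=10), facing North

Derivation:
Start: (x=1, y=13), facing East
  F2: move forward 2, now at (x=3, y=13)
  L: turn left, now facing North
  F3: move forward 3, now at (x=3, y=10)
Final: (x=3, y=10), facing North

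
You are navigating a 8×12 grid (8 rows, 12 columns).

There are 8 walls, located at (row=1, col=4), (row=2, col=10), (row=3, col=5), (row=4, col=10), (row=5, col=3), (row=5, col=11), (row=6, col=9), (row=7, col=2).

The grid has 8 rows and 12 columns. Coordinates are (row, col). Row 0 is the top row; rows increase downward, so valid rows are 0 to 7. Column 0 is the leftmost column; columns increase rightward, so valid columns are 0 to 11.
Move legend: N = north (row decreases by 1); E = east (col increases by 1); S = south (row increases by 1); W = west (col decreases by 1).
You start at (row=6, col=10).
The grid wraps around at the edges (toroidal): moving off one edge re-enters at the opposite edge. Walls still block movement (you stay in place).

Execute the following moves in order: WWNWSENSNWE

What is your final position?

Answer: Final position: (row=5, col=10)

Derivation:
Start: (row=6, col=10)
  W (west): blocked, stay at (row=6, col=10)
  W (west): blocked, stay at (row=6, col=10)
  N (north): (row=6, col=10) -> (row=5, col=10)
  W (west): (row=5, col=10) -> (row=5, col=9)
  S (south): blocked, stay at (row=5, col=9)
  E (east): (row=5, col=9) -> (row=5, col=10)
  N (north): blocked, stay at (row=5, col=10)
  S (south): (row=5, col=10) -> (row=6, col=10)
  N (north): (row=6, col=10) -> (row=5, col=10)
  W (west): (row=5, col=10) -> (row=5, col=9)
  E (east): (row=5, col=9) -> (row=5, col=10)
Final: (row=5, col=10)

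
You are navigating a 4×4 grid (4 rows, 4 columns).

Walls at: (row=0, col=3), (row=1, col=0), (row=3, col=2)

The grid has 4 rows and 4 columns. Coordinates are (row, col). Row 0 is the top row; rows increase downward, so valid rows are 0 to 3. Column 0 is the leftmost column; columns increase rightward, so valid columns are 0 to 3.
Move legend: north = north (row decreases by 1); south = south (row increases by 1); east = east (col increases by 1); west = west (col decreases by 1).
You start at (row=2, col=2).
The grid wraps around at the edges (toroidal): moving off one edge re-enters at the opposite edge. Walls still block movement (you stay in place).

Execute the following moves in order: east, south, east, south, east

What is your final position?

Answer: Final position: (row=0, col=1)

Derivation:
Start: (row=2, col=2)
  east (east): (row=2, col=2) -> (row=2, col=3)
  south (south): (row=2, col=3) -> (row=3, col=3)
  east (east): (row=3, col=3) -> (row=3, col=0)
  south (south): (row=3, col=0) -> (row=0, col=0)
  east (east): (row=0, col=0) -> (row=0, col=1)
Final: (row=0, col=1)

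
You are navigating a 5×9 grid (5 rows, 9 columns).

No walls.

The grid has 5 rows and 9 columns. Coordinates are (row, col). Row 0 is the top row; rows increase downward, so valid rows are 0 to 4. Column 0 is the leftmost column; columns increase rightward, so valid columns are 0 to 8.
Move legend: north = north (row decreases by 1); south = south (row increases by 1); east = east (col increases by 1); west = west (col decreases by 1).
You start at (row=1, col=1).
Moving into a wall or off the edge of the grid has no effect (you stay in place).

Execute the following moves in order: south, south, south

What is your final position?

Answer: Final position: (row=4, col=1)

Derivation:
Start: (row=1, col=1)
  south (south): (row=1, col=1) -> (row=2, col=1)
  south (south): (row=2, col=1) -> (row=3, col=1)
  south (south): (row=3, col=1) -> (row=4, col=1)
Final: (row=4, col=1)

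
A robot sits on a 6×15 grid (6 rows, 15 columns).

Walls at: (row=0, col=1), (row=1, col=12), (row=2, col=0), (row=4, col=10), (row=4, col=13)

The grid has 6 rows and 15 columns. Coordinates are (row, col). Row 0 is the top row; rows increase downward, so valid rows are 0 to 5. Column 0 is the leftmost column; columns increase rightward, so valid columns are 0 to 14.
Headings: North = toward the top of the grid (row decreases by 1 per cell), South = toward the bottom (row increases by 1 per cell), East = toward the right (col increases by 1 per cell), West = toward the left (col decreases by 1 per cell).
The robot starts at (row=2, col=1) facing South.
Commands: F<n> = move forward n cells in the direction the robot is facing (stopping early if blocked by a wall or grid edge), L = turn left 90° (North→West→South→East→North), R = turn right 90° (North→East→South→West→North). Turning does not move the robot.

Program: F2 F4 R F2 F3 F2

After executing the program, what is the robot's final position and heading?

Start: (row=2, col=1), facing South
  F2: move forward 2, now at (row=4, col=1)
  F4: move forward 1/4 (blocked), now at (row=5, col=1)
  R: turn right, now facing West
  F2: move forward 1/2 (blocked), now at (row=5, col=0)
  F3: move forward 0/3 (blocked), now at (row=5, col=0)
  F2: move forward 0/2 (blocked), now at (row=5, col=0)
Final: (row=5, col=0), facing West

Answer: Final position: (row=5, col=0), facing West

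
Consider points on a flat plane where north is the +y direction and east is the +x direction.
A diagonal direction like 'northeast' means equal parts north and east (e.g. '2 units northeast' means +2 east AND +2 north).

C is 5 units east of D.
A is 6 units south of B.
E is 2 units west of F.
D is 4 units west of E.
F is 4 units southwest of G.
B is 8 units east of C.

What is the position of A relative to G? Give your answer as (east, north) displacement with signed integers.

Answer: A is at (east=3, north=-10) relative to G.

Derivation:
Place G at the origin (east=0, north=0).
  F is 4 units southwest of G: delta (east=-4, north=-4); F at (east=-4, north=-4).
  E is 2 units west of F: delta (east=-2, north=+0); E at (east=-6, north=-4).
  D is 4 units west of E: delta (east=-4, north=+0); D at (east=-10, north=-4).
  C is 5 units east of D: delta (east=+5, north=+0); C at (east=-5, north=-4).
  B is 8 units east of C: delta (east=+8, north=+0); B at (east=3, north=-4).
  A is 6 units south of B: delta (east=+0, north=-6); A at (east=3, north=-10).
Therefore A relative to G: (east=3, north=-10).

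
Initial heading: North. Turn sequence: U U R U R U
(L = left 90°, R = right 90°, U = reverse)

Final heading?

Start: North
  U (U-turn (180°)) -> South
  U (U-turn (180°)) -> North
  R (right (90° clockwise)) -> East
  U (U-turn (180°)) -> West
  R (right (90° clockwise)) -> North
  U (U-turn (180°)) -> South
Final: South

Answer: Final heading: South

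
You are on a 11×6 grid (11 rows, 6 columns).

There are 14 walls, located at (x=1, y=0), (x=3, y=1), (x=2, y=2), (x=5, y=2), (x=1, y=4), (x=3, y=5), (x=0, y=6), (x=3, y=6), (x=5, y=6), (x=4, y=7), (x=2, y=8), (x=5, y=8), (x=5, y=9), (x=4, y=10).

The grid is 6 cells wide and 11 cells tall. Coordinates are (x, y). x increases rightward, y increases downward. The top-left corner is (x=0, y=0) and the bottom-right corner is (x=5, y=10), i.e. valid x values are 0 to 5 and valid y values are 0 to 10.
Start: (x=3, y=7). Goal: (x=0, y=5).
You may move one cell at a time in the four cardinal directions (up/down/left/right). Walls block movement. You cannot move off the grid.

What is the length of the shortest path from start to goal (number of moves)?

Answer: Shortest path length: 5

Derivation:
BFS from (x=3, y=7) until reaching (x=0, y=5):
  Distance 0: (x=3, y=7)
  Distance 1: (x=2, y=7), (x=3, y=8)
  Distance 2: (x=2, y=6), (x=1, y=7), (x=4, y=8), (x=3, y=9)
  Distance 3: (x=2, y=5), (x=1, y=6), (x=0, y=7), (x=1, y=8), (x=2, y=9), (x=4, y=9), (x=3, y=10)
  Distance 4: (x=2, y=4), (x=1, y=5), (x=0, y=8), (x=1, y=9), (x=2, y=10)
  Distance 5: (x=2, y=3), (x=3, y=4), (x=0, y=5), (x=0, y=9), (x=1, y=10)  <- goal reached here
One shortest path (5 moves): (x=3, y=7) -> (x=2, y=7) -> (x=1, y=7) -> (x=1, y=6) -> (x=1, y=5) -> (x=0, y=5)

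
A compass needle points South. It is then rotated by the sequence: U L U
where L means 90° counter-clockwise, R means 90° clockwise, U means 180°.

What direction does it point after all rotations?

Start: South
  U (U-turn (180°)) -> North
  L (left (90° counter-clockwise)) -> West
  U (U-turn (180°)) -> East
Final: East

Answer: Final heading: East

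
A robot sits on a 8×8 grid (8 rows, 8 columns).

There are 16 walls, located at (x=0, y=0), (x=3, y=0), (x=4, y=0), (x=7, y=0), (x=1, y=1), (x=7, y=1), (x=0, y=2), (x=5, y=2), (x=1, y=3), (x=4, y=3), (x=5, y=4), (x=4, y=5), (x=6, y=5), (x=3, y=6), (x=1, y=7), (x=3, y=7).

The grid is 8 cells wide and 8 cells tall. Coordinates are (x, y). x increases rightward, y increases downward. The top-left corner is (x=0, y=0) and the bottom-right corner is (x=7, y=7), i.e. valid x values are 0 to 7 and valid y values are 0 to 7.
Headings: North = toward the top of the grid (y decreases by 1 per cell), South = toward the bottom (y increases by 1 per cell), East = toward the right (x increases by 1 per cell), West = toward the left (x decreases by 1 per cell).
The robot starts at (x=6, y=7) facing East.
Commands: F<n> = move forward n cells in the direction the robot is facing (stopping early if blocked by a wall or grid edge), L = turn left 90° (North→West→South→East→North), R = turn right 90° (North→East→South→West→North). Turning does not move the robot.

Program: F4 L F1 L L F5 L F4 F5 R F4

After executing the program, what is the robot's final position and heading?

Start: (x=6, y=7), facing East
  F4: move forward 1/4 (blocked), now at (x=7, y=7)
  L: turn left, now facing North
  F1: move forward 1, now at (x=7, y=6)
  L: turn left, now facing West
  L: turn left, now facing South
  F5: move forward 1/5 (blocked), now at (x=7, y=7)
  L: turn left, now facing East
  F4: move forward 0/4 (blocked), now at (x=7, y=7)
  F5: move forward 0/5 (blocked), now at (x=7, y=7)
  R: turn right, now facing South
  F4: move forward 0/4 (blocked), now at (x=7, y=7)
Final: (x=7, y=7), facing South

Answer: Final position: (x=7, y=7), facing South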